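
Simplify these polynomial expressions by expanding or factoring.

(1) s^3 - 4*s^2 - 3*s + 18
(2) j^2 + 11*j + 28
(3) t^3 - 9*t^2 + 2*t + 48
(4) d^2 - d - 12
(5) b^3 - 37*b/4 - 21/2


(1) = (s - 3)^2*(s + 2)
(2) = (j + 4)*(j + 7)
(3) = (t - 8)*(t - 3)*(t + 2)
(4) = (d - 4)*(d + 3)
(5) = (b - 7/2)*(b + 3/2)*(b + 2)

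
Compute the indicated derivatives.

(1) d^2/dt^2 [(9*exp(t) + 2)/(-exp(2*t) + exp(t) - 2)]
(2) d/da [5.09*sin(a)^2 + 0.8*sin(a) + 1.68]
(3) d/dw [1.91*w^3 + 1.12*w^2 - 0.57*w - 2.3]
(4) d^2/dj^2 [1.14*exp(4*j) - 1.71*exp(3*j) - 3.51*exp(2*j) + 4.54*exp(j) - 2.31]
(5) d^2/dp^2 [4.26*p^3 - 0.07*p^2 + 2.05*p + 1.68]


(1) = (-9*exp(4*t) - 17*exp(3*t) + 114*exp(2*t) - 4*exp(t) - 40)*exp(t)/(exp(6*t) - 3*exp(5*t) + 9*exp(4*t) - 13*exp(3*t) + 18*exp(2*t) - 12*exp(t) + 8)
(2) = (10.18*sin(a) + 0.8)*cos(a)
(3) = 5.73*w^2 + 2.24*w - 0.57
(4) = (18.24*exp(3*j) - 15.39*exp(2*j) - 14.04*exp(j) + 4.54)*exp(j)
(5) = 25.56*p - 0.14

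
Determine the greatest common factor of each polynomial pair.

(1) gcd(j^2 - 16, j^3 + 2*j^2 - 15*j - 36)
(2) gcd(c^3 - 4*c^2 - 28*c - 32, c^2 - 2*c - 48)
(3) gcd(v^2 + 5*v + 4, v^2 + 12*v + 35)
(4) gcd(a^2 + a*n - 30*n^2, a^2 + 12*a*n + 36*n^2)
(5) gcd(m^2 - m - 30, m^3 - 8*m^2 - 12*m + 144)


(1) = gcd((j - 4)*(j + 4), (j - 4)*(j + 3)^2) = j - 4
(2) = c - 8
(3) = gcd((v + 1)*(v + 4), (v + 5)*(v + 7)) = 1
(4) = a + 6*n
(5) = gcd((m - 6)*(m + 5), (m - 6)^2*(m + 4)) = m - 6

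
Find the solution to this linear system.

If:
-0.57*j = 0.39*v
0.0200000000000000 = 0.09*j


Then:
j = 0.22
v = -0.32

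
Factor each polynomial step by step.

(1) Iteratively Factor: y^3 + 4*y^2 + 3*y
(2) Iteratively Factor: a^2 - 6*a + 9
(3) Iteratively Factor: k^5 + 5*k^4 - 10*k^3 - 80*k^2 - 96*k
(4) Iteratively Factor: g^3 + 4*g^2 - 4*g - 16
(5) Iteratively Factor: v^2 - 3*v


(1) = (y + 1)*(y^2 + 3*y) = y*(y + 1)*(y + 3)
(2) = (a - 3)*(a - 3)
(3) = (k + 4)*(k^4 + k^3 - 14*k^2 - 24*k) = (k + 3)*(k + 4)*(k^3 - 2*k^2 - 8*k) = k*(k + 3)*(k + 4)*(k^2 - 2*k - 8) = k*(k + 2)*(k + 3)*(k + 4)*(k - 4)
(4) = (g + 4)*(g^2 - 4) = (g - 2)*(g + 4)*(g + 2)
(5) = (v - 3)*(v)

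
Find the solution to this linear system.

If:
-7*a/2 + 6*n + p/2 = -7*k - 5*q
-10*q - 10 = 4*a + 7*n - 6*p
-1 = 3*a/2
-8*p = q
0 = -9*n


Then:
a = -2/3
k = 89/602
n = 0
p = 11/129
q = -88/129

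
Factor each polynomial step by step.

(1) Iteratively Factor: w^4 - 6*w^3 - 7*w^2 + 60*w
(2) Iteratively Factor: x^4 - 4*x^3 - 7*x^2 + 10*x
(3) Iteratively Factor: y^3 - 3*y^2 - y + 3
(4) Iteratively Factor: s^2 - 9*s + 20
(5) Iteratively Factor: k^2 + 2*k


(1) = (w)*(w^3 - 6*w^2 - 7*w + 60) = w*(w - 4)*(w^2 - 2*w - 15) = w*(w - 5)*(w - 4)*(w + 3)
(2) = (x)*(x^3 - 4*x^2 - 7*x + 10) = x*(x - 1)*(x^2 - 3*x - 10) = x*(x - 1)*(x + 2)*(x - 5)
(3) = (y - 1)*(y^2 - 2*y - 3) = (y - 1)*(y + 1)*(y - 3)
(4) = (s - 4)*(s - 5)
(5) = (k)*(k + 2)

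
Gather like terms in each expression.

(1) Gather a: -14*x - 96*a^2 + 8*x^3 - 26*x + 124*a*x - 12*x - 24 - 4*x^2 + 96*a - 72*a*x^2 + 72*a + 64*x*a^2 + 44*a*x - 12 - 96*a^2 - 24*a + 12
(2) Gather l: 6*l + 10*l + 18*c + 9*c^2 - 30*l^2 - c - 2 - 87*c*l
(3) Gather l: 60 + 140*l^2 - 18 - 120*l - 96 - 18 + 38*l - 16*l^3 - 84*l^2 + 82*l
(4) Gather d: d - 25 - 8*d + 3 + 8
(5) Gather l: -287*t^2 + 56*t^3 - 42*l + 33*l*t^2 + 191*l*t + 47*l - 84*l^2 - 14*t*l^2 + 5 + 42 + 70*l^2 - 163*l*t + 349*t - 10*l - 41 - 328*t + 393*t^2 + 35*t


(1) = a^2*(64*x - 192) + a*(-72*x^2 + 168*x + 144) + 8*x^3 - 4*x^2 - 52*x - 24
(2) = 9*c^2 + 17*c - 30*l^2 + l*(16 - 87*c) - 2
(3) = -16*l^3 + 56*l^2 - 72
(4) = -7*d - 14
(5) = l^2*(-14*t - 14) + l*(33*t^2 + 28*t - 5) + 56*t^3 + 106*t^2 + 56*t + 6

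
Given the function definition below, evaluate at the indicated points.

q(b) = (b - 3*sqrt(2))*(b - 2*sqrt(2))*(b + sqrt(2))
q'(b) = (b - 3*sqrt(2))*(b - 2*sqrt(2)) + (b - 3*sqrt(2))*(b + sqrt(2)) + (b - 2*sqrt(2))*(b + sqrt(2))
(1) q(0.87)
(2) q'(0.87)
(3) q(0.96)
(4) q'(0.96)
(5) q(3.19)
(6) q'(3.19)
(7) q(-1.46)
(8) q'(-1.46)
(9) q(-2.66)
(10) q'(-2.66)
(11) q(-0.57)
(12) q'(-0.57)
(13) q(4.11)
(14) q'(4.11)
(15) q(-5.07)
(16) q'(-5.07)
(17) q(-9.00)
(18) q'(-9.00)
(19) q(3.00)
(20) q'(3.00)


(1) = 15.09
(2) = -5.57
(3) = 14.56
(4) = -6.10
(5) = -1.75
(6) = -3.56
(7) = -1.12
(8) = 24.91
(9) = -47.20
(10) = 53.32
(11) = 13.81
(12) = 9.42
(13) = -0.94
(14) = 6.18
(15) = -268.90
(16) = 136.48
(17) = -1188.23
(18) = 346.82
(19) = -0.94
(20) = -4.94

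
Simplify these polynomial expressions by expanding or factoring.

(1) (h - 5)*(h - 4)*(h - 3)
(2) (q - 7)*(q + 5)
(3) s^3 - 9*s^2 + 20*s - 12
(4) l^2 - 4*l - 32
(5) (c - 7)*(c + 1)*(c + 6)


(1) = h^3 - 12*h^2 + 47*h - 60
(2) = q^2 - 2*q - 35
(3) = (s - 6)*(s - 2)*(s - 1)
(4) = (l - 8)*(l + 4)
(5) = c^3 - 43*c - 42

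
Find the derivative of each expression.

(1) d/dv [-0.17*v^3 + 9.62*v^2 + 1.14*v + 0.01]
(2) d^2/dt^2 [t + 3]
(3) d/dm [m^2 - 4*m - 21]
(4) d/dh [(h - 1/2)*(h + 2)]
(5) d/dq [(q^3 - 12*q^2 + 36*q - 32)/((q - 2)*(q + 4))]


(1) = -0.51*v^2 + 19.24*v + 1.14
(2) = 0
(3) = 2*m - 4
(4) = 2*h + 3/2
(5) = (q^2 + 8*q - 56)/(q^2 + 8*q + 16)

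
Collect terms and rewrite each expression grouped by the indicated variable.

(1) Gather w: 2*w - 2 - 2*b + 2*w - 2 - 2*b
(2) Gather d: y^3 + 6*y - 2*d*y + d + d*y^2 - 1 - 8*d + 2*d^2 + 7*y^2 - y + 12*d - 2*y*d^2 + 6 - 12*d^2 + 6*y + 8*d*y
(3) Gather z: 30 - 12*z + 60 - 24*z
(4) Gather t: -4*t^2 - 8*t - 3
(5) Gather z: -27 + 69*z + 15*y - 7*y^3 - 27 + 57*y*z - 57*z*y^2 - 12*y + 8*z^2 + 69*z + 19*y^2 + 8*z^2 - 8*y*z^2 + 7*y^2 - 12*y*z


(1) = -4*b + 4*w - 4
(2) = d^2*(-2*y - 10) + d*(y^2 + 6*y + 5) + y^3 + 7*y^2 + 11*y + 5
(3) = 90 - 36*z
(4) = -4*t^2 - 8*t - 3
(5) = -7*y^3 + 26*y^2 + 3*y + z^2*(16 - 8*y) + z*(-57*y^2 + 45*y + 138) - 54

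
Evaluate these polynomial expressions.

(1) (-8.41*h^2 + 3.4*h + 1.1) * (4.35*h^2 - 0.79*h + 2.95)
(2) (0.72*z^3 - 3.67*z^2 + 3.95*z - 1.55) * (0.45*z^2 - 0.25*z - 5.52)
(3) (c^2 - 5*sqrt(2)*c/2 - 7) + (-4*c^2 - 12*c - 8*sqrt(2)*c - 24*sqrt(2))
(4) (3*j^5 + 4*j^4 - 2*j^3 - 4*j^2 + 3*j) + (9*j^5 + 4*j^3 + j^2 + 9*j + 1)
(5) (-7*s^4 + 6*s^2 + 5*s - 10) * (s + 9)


(1) = -36.5835*h^4 + 21.4339*h^3 - 22.7105*h^2 + 9.161*h + 3.245
(2) = 0.324*z^5 - 1.8315*z^4 - 1.2794*z^3 + 18.5734*z^2 - 21.4165*z + 8.556
(3) = -3*c^2 - 21*sqrt(2)*c/2 - 12*c - 24*sqrt(2) - 7
(4) = 12*j^5 + 4*j^4 + 2*j^3 - 3*j^2 + 12*j + 1
(5) = -7*s^5 - 63*s^4 + 6*s^3 + 59*s^2 + 35*s - 90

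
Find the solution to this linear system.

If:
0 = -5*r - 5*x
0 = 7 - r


Then:
r = 7
x = -7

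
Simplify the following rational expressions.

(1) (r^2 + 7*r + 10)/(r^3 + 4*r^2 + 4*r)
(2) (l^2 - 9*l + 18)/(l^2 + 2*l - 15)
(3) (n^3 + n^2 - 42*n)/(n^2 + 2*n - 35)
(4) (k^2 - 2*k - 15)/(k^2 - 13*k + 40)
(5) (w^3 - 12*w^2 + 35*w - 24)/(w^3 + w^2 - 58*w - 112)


(1) = (r + 5)/(r^2 + 2*r)
(2) = (l - 6)/(l + 5)
(3) = (n^2 - 6*n)/(n - 5)
(4) = (k + 3)/(k - 8)
(5) = (w^2 - 4*w + 3)/(w^2 + 9*w + 14)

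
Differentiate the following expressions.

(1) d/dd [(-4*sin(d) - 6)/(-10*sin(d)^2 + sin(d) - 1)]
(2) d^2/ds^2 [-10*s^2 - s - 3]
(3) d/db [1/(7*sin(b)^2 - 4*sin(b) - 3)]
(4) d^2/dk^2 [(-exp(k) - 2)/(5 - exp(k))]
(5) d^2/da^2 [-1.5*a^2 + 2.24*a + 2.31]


(1) = 10*(-6*sin(2*d) + cos(3*d))/(-sin(d) - 5*cos(2*d) + 6)^2
(2) = -20
(3) = 2*(2 - 7*sin(b))*cos(b)/(-7*sin(b)^2 + 4*sin(b) + 3)^2
(4) = 7*(exp(k) + 5)*exp(k)/(exp(3*k) - 15*exp(2*k) + 75*exp(k) - 125)
(5) = -3.00000000000000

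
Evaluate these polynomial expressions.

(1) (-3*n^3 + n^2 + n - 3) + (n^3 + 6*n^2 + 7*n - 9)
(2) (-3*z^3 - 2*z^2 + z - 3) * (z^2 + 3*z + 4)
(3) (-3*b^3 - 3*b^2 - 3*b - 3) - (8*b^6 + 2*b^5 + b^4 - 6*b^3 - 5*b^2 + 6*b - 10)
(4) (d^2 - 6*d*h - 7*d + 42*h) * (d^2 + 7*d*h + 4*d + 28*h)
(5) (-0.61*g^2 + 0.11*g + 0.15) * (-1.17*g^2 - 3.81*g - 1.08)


(1) = -2*n^3 + 7*n^2 + 8*n - 12
(2) = -3*z^5 - 11*z^4 - 17*z^3 - 8*z^2 - 5*z - 12
(3) = -8*b^6 - 2*b^5 - b^4 + 3*b^3 + 2*b^2 - 9*b + 7
(4) = d^4 + d^3*h - 3*d^3 - 42*d^2*h^2 - 3*d^2*h - 28*d^2 + 126*d*h^2 - 28*d*h + 1176*h^2
(5) = 0.7137*g^4 + 2.1954*g^3 + 0.0642*g^2 - 0.6903*g - 0.162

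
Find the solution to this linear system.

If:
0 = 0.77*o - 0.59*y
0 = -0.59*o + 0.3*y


Then:
o = 0.00
y = 0.00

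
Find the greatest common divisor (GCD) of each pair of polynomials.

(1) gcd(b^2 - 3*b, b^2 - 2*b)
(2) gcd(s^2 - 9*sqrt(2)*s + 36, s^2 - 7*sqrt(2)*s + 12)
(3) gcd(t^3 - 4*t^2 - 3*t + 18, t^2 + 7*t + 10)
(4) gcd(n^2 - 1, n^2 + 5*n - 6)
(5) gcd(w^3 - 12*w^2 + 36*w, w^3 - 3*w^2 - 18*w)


(1) = gcd(b*(b - 3), b*(b - 2)) = b
(2) = gcd((s - 6*sqrt(2))*(s - 3*sqrt(2)), (s - 6*sqrt(2))*(s - sqrt(2))) = s - 6*sqrt(2)
(3) = t + 2
(4) = n - 1
(5) = gcd(w*(w - 6)^2, w*(w - 6)*(w + 3)) = w^2 - 6*w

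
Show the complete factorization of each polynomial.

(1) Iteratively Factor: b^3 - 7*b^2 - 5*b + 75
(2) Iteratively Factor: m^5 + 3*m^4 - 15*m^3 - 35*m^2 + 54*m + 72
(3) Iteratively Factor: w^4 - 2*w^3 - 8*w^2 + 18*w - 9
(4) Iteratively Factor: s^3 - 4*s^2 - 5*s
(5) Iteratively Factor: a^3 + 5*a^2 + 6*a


(1) = (b + 3)*(b^2 - 10*b + 25) = (b - 5)*(b + 3)*(b - 5)
(2) = (m - 2)*(m^4 + 5*m^3 - 5*m^2 - 45*m - 36) = (m - 2)*(m + 4)*(m^3 + m^2 - 9*m - 9) = (m - 3)*(m - 2)*(m + 4)*(m^2 + 4*m + 3) = (m - 3)*(m - 2)*(m + 1)*(m + 4)*(m + 3)
(3) = (w - 1)*(w^3 - w^2 - 9*w + 9) = (w - 1)*(w + 3)*(w^2 - 4*w + 3) = (w - 1)^2*(w + 3)*(w - 3)
(4) = (s)*(s^2 - 4*s - 5) = s*(s - 5)*(s + 1)
(5) = (a + 2)*(a^2 + 3*a) = (a + 2)*(a + 3)*(a)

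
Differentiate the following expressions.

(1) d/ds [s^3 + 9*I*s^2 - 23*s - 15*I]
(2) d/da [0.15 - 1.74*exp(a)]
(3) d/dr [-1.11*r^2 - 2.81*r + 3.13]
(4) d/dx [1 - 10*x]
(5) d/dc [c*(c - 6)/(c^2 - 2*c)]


(1) = 3*s^2 + 18*I*s - 23
(2) = -1.74*exp(a)
(3) = -2.22*r - 2.81
(4) = -10
(5) = 4/(c^2 - 4*c + 4)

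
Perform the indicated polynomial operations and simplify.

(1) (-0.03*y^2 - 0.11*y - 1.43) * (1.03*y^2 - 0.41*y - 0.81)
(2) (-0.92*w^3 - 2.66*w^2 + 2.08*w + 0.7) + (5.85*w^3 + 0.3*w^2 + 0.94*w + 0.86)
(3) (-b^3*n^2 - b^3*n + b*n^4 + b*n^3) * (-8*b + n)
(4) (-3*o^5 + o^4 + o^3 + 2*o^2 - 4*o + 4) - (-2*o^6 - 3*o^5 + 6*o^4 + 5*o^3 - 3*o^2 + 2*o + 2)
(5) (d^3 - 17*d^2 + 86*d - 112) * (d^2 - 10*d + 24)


(1) = -0.0309*y^4 - 0.101*y^3 - 1.4035*y^2 + 0.6754*y + 1.1583
(2) = 4.93*w^3 - 2.36*w^2 + 3.02*w + 1.56
(3) = 8*b^4*n^2 + 8*b^4*n - b^3*n^3 - b^3*n^2 - 8*b^2*n^4 - 8*b^2*n^3 + b*n^5 + b*n^4
(4) = 2*o^6 - 5*o^4 - 4*o^3 + 5*o^2 - 6*o + 2
(5) = d^5 - 27*d^4 + 280*d^3 - 1380*d^2 + 3184*d - 2688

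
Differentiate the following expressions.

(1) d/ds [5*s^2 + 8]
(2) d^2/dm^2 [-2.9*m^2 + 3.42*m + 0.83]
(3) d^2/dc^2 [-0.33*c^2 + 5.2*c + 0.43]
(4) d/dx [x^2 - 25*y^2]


(1) = 10*s
(2) = -5.80000000000000
(3) = -0.660000000000000
(4) = 2*x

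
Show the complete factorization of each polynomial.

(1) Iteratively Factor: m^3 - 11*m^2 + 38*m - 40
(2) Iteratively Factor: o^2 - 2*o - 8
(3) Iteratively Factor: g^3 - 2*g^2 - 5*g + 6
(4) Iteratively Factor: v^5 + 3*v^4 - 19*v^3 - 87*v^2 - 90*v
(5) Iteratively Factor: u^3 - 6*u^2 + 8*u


(1) = (m - 2)*(m^2 - 9*m + 20) = (m - 5)*(m - 2)*(m - 4)
(2) = (o + 2)*(o - 4)
(3) = (g - 3)*(g^2 + g - 2) = (g - 3)*(g + 2)*(g - 1)
(4) = (v + 3)*(v^4 - 19*v^2 - 30*v) = v*(v + 3)*(v^3 - 19*v - 30) = v*(v - 5)*(v + 3)*(v^2 + 5*v + 6) = v*(v - 5)*(v + 2)*(v + 3)*(v + 3)
(5) = (u - 4)*(u^2 - 2*u) = u*(u - 4)*(u - 2)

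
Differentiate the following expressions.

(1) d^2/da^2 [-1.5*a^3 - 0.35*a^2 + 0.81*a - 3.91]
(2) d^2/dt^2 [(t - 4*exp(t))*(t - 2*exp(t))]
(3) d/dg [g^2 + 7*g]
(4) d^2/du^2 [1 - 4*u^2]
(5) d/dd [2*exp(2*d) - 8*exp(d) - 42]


(1) = -9.0*a - 0.7
(2) = -6*t*exp(t) + 32*exp(2*t) - 12*exp(t) + 2
(3) = 2*g + 7
(4) = -8
(5) = 4*(exp(d) - 2)*exp(d)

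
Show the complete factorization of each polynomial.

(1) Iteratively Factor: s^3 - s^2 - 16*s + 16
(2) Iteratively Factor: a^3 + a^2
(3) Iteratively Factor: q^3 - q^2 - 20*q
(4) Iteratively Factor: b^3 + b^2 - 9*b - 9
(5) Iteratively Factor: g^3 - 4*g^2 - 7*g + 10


(1) = (s - 1)*(s^2 - 16) = (s - 1)*(s + 4)*(s - 4)
(2) = (a + 1)*(a^2) = a*(a + 1)*(a)
(3) = (q + 4)*(q^2 - 5*q) = (q - 5)*(q + 4)*(q)
(4) = (b + 3)*(b^2 - 2*b - 3) = (b + 1)*(b + 3)*(b - 3)
(5) = (g - 1)*(g^2 - 3*g - 10) = (g - 5)*(g - 1)*(g + 2)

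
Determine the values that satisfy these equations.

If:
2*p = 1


Then:
p = 1/2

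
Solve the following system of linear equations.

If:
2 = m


Then:
m = 2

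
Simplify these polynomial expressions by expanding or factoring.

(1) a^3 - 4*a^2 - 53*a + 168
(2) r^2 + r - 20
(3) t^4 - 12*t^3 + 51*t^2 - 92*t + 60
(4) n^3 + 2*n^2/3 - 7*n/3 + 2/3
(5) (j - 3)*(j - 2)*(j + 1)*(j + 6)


(1) = (a - 8)*(a - 3)*(a + 7)
(2) = (r - 4)*(r + 5)
(3) = (t - 5)*(t - 3)*(t - 2)^2
(4) = (n - 1)*(n - 1/3)*(n + 2)
(5) = j^4 + 2*j^3 - 23*j^2 + 12*j + 36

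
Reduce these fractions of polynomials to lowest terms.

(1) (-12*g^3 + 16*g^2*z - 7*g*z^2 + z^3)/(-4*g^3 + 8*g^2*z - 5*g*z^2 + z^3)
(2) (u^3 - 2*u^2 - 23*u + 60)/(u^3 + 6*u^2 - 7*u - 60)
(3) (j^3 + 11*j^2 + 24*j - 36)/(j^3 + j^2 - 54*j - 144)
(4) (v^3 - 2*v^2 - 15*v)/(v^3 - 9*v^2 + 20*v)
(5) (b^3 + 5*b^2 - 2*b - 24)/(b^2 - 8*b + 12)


(1) = (-3*g + z)/(-g + z)
(2) = (u - 4)/(u + 4)
(3) = (j^2 + 5*j - 6)/(j^2 - 5*j - 24)
(4) = (v + 3)/(v - 4)
(5) = (b^2 + 7*b + 12)/(b - 6)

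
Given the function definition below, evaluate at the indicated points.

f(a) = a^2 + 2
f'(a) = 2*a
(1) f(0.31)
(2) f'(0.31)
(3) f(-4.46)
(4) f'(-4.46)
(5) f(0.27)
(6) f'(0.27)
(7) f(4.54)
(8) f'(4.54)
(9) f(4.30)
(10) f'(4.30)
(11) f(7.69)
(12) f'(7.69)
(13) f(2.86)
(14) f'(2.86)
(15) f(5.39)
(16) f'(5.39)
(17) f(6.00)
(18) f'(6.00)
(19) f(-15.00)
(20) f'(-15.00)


(1) = 2.10
(2) = 0.62
(3) = 21.89
(4) = -8.92
(5) = 2.07
(6) = 0.54
(7) = 22.61
(8) = 9.08
(9) = 20.49
(10) = 8.60
(11) = 61.14
(12) = 15.38
(13) = 10.18
(14) = 5.72
(15) = 31.05
(16) = 10.78
(17) = 38.00
(18) = 12.00
(19) = 227.00
(20) = -30.00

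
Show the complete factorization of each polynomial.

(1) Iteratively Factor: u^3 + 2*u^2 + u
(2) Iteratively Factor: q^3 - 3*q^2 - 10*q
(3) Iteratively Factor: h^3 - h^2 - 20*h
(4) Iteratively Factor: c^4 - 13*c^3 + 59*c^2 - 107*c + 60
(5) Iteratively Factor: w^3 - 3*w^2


(1) = (u + 1)*(u^2 + u) = (u + 1)^2*(u)
(2) = (q + 2)*(q^2 - 5*q) = (q - 5)*(q + 2)*(q)
(3) = (h + 4)*(h^2 - 5*h) = h*(h + 4)*(h - 5)
(4) = (c - 4)*(c^3 - 9*c^2 + 23*c - 15) = (c - 5)*(c - 4)*(c^2 - 4*c + 3) = (c - 5)*(c - 4)*(c - 3)*(c - 1)
(5) = (w - 3)*(w^2) = w*(w - 3)*(w)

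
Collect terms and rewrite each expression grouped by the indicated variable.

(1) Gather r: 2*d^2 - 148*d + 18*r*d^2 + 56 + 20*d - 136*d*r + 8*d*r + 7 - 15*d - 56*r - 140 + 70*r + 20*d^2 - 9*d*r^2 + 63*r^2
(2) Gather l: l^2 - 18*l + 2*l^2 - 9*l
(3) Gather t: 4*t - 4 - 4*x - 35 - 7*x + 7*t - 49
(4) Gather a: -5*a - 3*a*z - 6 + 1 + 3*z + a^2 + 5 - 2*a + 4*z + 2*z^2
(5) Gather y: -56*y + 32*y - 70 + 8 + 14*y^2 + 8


(1) = 22*d^2 - 143*d + r^2*(63 - 9*d) + r*(18*d^2 - 128*d + 14) - 77
(2) = 3*l^2 - 27*l
(3) = 11*t - 11*x - 88
(4) = a^2 + a*(-3*z - 7) + 2*z^2 + 7*z
(5) = 14*y^2 - 24*y - 54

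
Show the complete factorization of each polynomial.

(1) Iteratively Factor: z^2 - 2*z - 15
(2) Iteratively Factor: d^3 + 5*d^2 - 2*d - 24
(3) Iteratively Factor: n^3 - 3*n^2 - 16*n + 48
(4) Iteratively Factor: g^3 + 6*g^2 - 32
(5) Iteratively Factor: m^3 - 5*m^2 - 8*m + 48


(1) = (z + 3)*(z - 5)
(2) = (d + 3)*(d^2 + 2*d - 8) = (d - 2)*(d + 3)*(d + 4)
(3) = (n - 4)*(n^2 + n - 12) = (n - 4)*(n - 3)*(n + 4)
(4) = (g - 2)*(g^2 + 8*g + 16) = (g - 2)*(g + 4)*(g + 4)
(5) = (m - 4)*(m^2 - m - 12) = (m - 4)^2*(m + 3)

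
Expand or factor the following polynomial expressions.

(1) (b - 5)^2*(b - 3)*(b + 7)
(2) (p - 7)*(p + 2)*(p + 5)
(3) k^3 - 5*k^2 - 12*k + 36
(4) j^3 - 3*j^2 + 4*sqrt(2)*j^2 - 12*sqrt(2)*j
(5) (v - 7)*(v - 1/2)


(1) = b^4 - 6*b^3 - 36*b^2 + 310*b - 525
(2) = p^3 - 39*p - 70
(3) = (k - 6)*(k - 2)*(k + 3)
(4) = j*(j - 3)*(j + 4*sqrt(2))
(5) = v^2 - 15*v/2 + 7/2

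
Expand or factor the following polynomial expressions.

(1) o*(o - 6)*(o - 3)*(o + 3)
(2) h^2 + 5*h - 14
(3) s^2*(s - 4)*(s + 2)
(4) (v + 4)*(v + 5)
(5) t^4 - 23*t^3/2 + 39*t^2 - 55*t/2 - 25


(1) = o^4 - 6*o^3 - 9*o^2 + 54*o
(2) = (h - 2)*(h + 7)
(3) = s^4 - 2*s^3 - 8*s^2
(4) = v^2 + 9*v + 20
(5) = (t - 5)^2*(t - 2)*(t + 1/2)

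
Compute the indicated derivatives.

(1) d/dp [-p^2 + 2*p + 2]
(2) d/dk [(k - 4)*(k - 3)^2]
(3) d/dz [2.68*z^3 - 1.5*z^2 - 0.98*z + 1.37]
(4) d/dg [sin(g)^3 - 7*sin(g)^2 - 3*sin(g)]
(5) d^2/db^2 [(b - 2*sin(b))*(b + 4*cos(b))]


(1) = 2 - 2*p
(2) = (k - 3)*(3*k - 11)
(3) = 8.04*z^2 - 3.0*z - 0.98
(4) = -14*sin(g)*cos(g) - 3*cos(g)^3
(5) = 2*b*sin(b) - 4*b*cos(b) - 8*sin(b) + 16*sin(2*b) - 4*cos(b) + 2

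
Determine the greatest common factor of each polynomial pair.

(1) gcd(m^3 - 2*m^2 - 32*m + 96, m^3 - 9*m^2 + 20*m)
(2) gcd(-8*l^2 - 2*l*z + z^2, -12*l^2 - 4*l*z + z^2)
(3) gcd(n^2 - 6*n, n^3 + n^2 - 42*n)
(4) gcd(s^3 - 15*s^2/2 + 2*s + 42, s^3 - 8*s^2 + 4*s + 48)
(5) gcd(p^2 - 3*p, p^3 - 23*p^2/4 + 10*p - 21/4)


(1) = m - 4
(2) = gcd((-4*l + z)*(2*l + z), (-6*l + z)*(2*l + z)) = 2*l + z
(3) = n^2 - 6*n
(4) = s^2 - 4*s - 12
(5) = p - 3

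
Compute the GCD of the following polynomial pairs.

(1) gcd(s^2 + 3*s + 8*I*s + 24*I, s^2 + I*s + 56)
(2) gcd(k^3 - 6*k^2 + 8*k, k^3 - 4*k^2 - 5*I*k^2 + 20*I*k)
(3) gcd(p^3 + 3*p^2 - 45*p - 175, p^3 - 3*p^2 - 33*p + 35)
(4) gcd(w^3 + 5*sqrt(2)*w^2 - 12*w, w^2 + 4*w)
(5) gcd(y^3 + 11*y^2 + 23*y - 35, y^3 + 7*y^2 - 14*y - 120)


(1) = s + 8*I
(2) = gcd(k*(k - 4)*(k - 2), k*(k - 4)*(k - 5*I)) = k^2 - 4*k
(3) = gcd((p - 7)*(p + 5)^2, (p - 7)*(p - 1)*(p + 5)) = p^2 - 2*p - 35
(4) = w
(5) = gcd((y - 1)*(y + 5)*(y + 7), (y - 4)*(y + 5)*(y + 6)) = y + 5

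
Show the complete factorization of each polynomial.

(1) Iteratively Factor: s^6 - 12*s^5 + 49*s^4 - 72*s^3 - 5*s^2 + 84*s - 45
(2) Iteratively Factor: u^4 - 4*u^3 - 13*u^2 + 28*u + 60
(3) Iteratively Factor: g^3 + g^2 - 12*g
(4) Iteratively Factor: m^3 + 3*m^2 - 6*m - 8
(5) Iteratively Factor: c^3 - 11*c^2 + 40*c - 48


(1) = (s - 1)*(s^5 - 11*s^4 + 38*s^3 - 34*s^2 - 39*s + 45) = (s - 1)^2*(s^4 - 10*s^3 + 28*s^2 - 6*s - 45) = (s - 3)*(s - 1)^2*(s^3 - 7*s^2 + 7*s + 15) = (s - 5)*(s - 3)*(s - 1)^2*(s^2 - 2*s - 3) = (s - 5)*(s - 3)*(s - 1)^2*(s + 1)*(s - 3)
(2) = (u - 3)*(u^3 - u^2 - 16*u - 20) = (u - 3)*(u + 2)*(u^2 - 3*u - 10) = (u - 5)*(u - 3)*(u + 2)*(u + 2)
(3) = (g + 4)*(g^2 - 3*g) = g*(g + 4)*(g - 3)
(4) = (m - 2)*(m^2 + 5*m + 4) = (m - 2)*(m + 1)*(m + 4)
(5) = (c - 3)*(c^2 - 8*c + 16) = (c - 4)*(c - 3)*(c - 4)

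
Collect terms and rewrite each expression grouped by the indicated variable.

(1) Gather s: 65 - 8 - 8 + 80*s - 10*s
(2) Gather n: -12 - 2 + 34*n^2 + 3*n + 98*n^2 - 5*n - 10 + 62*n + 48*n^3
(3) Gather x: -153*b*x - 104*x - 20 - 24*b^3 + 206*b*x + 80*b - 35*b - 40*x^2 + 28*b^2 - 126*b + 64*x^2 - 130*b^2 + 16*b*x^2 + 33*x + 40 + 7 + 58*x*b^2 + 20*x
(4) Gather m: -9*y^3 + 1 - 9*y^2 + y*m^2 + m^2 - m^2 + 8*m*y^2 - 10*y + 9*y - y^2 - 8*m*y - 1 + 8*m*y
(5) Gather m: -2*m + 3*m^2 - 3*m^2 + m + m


(1) = 70*s + 49
(2) = 48*n^3 + 132*n^2 + 60*n - 24
(3) = -24*b^3 - 102*b^2 - 81*b + x^2*(16*b + 24) + x*(58*b^2 + 53*b - 51) + 27
(4) = m^2*y + 8*m*y^2 - 9*y^3 - 10*y^2 - y
(5) = 0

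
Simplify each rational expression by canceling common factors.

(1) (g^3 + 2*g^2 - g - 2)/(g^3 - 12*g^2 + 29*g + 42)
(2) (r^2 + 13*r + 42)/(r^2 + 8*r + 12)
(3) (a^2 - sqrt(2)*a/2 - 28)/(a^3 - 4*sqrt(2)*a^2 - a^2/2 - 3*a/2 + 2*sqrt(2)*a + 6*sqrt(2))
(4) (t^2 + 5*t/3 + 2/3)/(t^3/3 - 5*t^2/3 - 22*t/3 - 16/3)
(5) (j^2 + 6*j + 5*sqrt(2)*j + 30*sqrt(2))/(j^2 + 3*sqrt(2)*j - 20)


(1) = (g^2 + g - 2)/(g^2 - 13*g + 42)
(2) = (r + 7)/(r + 2)
(3) = (4*a + 14*sqrt(2))/(4*a^2 - 2*a - 6)
(4) = (3*t + 2)/(t^2 - 6*t - 16)
(5) = (j + 6)/(j - 2*sqrt(2))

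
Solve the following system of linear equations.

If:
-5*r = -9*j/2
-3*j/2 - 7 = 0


Then:
j = -14/3
r = -21/5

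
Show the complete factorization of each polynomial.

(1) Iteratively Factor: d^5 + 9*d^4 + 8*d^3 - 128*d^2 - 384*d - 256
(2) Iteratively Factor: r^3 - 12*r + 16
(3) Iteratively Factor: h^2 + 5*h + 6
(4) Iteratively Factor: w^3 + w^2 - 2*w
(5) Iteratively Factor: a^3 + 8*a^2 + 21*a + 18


(1) = (d + 4)*(d^4 + 5*d^3 - 12*d^2 - 80*d - 64) = (d + 4)^2*(d^3 + d^2 - 16*d - 16) = (d - 4)*(d + 4)^2*(d^2 + 5*d + 4) = (d - 4)*(d + 1)*(d + 4)^2*(d + 4)
(2) = (r - 2)*(r^2 + 2*r - 8) = (r - 2)^2*(r + 4)
(3) = (h + 3)*(h + 2)
(4) = (w)*(w^2 + w - 2) = w*(w - 1)*(w + 2)
(5) = (a + 3)*(a^2 + 5*a + 6) = (a + 2)*(a + 3)*(a + 3)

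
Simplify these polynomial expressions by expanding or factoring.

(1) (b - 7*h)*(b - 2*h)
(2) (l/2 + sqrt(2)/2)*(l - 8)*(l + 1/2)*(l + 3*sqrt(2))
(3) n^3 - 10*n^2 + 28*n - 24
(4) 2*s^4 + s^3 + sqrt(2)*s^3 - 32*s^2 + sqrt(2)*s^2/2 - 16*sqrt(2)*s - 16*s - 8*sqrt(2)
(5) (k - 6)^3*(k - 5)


(1) = b^2 - 9*b*h + 14*h^2
(2) = l^4/2 - 15*l^3/4 + 2*sqrt(2)*l^3 - 15*sqrt(2)*l^2 + l^2 - 45*l/2 - 8*sqrt(2)*l - 12
(3) = (n - 6)*(n - 2)^2
(4) = (s - 4)*(s + 4)*(sqrt(2)*s + 1)*(sqrt(2)*s + sqrt(2)/2)
(5) = k^4 - 23*k^3 + 198*k^2 - 756*k + 1080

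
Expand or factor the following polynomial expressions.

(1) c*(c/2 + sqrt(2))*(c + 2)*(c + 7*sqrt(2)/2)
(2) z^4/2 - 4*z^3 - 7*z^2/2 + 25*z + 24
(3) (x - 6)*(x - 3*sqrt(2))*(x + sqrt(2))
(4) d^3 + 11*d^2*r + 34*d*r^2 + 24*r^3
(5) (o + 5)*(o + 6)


(1) = c^4/2 + c^3 + 11*sqrt(2)*c^3/4 + 7*c^2 + 11*sqrt(2)*c^2/2 + 14*c
(2) = (z/2 + 1)*(z - 8)*(z - 3)*(z + 1)
(3) = x^3 - 6*x^2 - 2*sqrt(2)*x^2 - 6*x + 12*sqrt(2)*x + 36
(4) = (d + r)*(d + 4*r)*(d + 6*r)
(5) = o^2 + 11*o + 30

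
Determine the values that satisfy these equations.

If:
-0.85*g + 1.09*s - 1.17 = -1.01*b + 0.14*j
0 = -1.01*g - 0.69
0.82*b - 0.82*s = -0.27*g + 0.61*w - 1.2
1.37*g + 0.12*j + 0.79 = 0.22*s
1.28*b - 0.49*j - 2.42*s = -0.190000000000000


Then:
b = 0.65
g = -0.68
j = 1.45
s = 0.13
w = 2.36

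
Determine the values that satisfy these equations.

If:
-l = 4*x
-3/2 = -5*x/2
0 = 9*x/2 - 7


Then:
No Solution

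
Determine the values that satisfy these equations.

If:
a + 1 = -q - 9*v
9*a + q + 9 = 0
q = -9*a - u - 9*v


Then:
a = 9*v/8 - 1
q = -81*v/8
u = 9 - 9*v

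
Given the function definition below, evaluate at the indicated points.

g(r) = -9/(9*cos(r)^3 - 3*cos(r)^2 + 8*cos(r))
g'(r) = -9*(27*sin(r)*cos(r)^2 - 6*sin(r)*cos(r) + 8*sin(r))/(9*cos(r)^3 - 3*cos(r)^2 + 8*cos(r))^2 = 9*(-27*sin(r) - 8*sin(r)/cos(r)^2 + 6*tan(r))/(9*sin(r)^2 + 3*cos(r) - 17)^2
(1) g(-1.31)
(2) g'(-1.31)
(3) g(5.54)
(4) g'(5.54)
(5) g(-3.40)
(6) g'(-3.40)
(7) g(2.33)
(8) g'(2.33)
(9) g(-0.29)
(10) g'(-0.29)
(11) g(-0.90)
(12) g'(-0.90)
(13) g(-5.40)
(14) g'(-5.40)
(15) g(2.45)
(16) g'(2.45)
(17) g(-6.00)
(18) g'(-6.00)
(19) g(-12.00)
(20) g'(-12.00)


(1) = -4.46
(2) = 17.62
(3) = -1.15
(4) = 1.80
(5) = 0.48
(6) = -0.26
(7) = 0.91
(8) = -1.67
(9) = -0.70
(10) = 0.42
(11) = -1.51
(12) = 2.90
(13) = -1.46
(14) = -2.75
(15) = 0.75
(16) = -1.13
(17) = -0.70
(18) = -0.41
(19) = -0.90
(20) = -1.07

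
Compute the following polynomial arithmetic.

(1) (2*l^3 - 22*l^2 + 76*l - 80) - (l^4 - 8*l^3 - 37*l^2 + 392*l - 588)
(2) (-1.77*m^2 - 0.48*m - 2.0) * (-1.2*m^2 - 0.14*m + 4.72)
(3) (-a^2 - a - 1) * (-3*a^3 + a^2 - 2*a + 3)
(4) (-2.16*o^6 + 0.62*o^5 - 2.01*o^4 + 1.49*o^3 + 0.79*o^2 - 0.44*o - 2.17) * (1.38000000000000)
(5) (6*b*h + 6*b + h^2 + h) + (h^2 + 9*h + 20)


(1) = -l^4 + 10*l^3 + 15*l^2 - 316*l + 508
(2) = 2.124*m^4 + 0.8238*m^3 - 5.8872*m^2 - 1.9856*m - 9.44
(3) = 3*a^5 + 2*a^4 + 4*a^3 - 2*a^2 - a - 3
(4) = -2.9808*o^6 + 0.8556*o^5 - 2.7738*o^4 + 2.0562*o^3 + 1.0902*o^2 - 0.6072*o - 2.9946
(5) = 6*b*h + 6*b + 2*h^2 + 10*h + 20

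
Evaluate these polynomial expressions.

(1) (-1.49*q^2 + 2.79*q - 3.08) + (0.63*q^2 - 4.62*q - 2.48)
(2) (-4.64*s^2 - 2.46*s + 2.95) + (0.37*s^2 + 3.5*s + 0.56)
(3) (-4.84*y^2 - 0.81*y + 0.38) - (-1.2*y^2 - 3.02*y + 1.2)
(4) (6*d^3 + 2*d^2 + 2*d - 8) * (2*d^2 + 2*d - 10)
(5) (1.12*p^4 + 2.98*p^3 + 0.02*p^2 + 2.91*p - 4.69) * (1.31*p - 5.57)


(1) = -0.86*q^2 - 1.83*q - 5.56
(2) = -4.27*s^2 + 1.04*s + 3.51
(3) = -3.64*y^2 + 2.21*y - 0.82
(4) = 12*d^5 + 16*d^4 - 52*d^3 - 32*d^2 - 36*d + 80
(5) = 1.4672*p^5 - 2.3346*p^4 - 16.5724*p^3 + 3.7007*p^2 - 22.3526*p + 26.1233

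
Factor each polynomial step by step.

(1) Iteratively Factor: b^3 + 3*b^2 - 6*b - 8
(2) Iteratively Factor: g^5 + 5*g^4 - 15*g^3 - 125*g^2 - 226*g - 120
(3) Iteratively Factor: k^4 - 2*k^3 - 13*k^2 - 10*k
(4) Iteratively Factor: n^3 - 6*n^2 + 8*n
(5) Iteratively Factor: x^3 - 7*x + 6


(1) = (b + 1)*(b^2 + 2*b - 8) = (b - 2)*(b + 1)*(b + 4)
(2) = (g + 2)*(g^4 + 3*g^3 - 21*g^2 - 83*g - 60) = (g + 2)*(g + 4)*(g^3 - g^2 - 17*g - 15) = (g + 2)*(g + 3)*(g + 4)*(g^2 - 4*g - 5) = (g - 5)*(g + 2)*(g + 3)*(g + 4)*(g + 1)
(3) = (k + 2)*(k^3 - 4*k^2 - 5*k) = (k - 5)*(k + 2)*(k^2 + k) = (k - 5)*(k + 1)*(k + 2)*(k)
(4) = (n)*(n^2 - 6*n + 8) = n*(n - 4)*(n - 2)
(5) = (x - 1)*(x^2 + x - 6) = (x - 1)*(x + 3)*(x - 2)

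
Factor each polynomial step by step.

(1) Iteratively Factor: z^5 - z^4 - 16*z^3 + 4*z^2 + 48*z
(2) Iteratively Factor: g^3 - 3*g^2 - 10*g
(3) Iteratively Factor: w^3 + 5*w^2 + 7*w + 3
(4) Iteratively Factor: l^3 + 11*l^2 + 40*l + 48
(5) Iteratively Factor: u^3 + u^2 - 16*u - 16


(1) = (z - 2)*(z^4 + z^3 - 14*z^2 - 24*z) = (z - 2)*(z + 2)*(z^3 - z^2 - 12*z) = (z - 2)*(z + 2)*(z + 3)*(z^2 - 4*z) = (z - 4)*(z - 2)*(z + 2)*(z + 3)*(z)
(2) = (g + 2)*(g^2 - 5*g) = (g - 5)*(g + 2)*(g)
(3) = (w + 1)*(w^2 + 4*w + 3) = (w + 1)*(w + 3)*(w + 1)
(4) = (l + 3)*(l^2 + 8*l + 16) = (l + 3)*(l + 4)*(l + 4)
(5) = (u - 4)*(u^2 + 5*u + 4) = (u - 4)*(u + 4)*(u + 1)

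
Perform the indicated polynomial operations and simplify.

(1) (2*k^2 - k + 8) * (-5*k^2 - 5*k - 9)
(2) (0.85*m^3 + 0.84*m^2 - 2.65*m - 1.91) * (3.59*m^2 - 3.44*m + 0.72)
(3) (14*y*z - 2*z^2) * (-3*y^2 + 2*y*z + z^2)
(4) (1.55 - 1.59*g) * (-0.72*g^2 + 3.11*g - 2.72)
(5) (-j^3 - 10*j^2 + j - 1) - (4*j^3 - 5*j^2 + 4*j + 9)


(1) = -10*k^4 - 5*k^3 - 53*k^2 - 31*k - 72
(2) = 3.0515*m^5 + 0.0916*m^4 - 11.7911*m^3 + 2.8639*m^2 + 4.6624*m - 1.3752
(3) = -42*y^3*z + 34*y^2*z^2 + 10*y*z^3 - 2*z^4
(4) = 1.1448*g^3 - 6.0609*g^2 + 9.1453*g - 4.216
(5) = -5*j^3 - 5*j^2 - 3*j - 10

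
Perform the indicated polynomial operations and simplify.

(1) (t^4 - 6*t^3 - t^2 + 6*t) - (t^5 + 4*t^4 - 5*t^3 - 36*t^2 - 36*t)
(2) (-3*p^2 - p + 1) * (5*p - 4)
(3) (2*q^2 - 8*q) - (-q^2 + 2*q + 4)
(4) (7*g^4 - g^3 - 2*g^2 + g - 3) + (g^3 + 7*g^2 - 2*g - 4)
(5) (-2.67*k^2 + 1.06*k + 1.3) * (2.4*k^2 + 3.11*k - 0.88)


(1) = -t^5 - 3*t^4 - t^3 + 35*t^2 + 42*t
(2) = -15*p^3 + 7*p^2 + 9*p - 4
(3) = 3*q^2 - 10*q - 4
(4) = 7*g^4 + 5*g^2 - g - 7
(5) = -6.408*k^4 - 5.7597*k^3 + 8.7662*k^2 + 3.1102*k - 1.144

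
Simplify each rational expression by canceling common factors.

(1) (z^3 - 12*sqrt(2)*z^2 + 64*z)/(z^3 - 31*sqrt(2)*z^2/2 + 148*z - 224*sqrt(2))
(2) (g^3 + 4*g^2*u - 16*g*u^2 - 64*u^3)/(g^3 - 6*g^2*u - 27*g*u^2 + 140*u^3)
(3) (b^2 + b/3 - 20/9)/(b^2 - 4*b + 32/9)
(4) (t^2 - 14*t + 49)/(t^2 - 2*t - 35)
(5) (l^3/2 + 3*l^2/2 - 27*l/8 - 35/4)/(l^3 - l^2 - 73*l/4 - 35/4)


(1) = 2*z/(2*z - 7*sqrt(2))
(2) = (-g^2 - 8*g*u - 16*u^2)/(-g^2 + 2*g*u + 35*u^2)
(3) = (3*b + 5)/(3*b - 8)
(4) = (t - 7)/(t + 5)
(5) = (2*l^2 - l - 10)/(4*l^2 - 18*l - 10)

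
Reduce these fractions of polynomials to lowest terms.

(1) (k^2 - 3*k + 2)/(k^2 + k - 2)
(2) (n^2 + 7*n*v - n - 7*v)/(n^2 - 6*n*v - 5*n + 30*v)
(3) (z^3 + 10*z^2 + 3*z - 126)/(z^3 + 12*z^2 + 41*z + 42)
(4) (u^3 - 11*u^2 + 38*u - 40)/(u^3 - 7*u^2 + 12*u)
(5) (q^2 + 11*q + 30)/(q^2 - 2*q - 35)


(1) = (k - 2)/(k + 2)
(2) = (-n^2 - 7*n*v + n + 7*v)/(-n^2 + 6*n*v + 5*n - 30*v)
(3) = (z^2 + 3*z - 18)/(z^2 + 5*z + 6)
(4) = (u^2 - 7*u + 10)/(u^2 - 3*u)
(5) = (q + 6)/(q - 7)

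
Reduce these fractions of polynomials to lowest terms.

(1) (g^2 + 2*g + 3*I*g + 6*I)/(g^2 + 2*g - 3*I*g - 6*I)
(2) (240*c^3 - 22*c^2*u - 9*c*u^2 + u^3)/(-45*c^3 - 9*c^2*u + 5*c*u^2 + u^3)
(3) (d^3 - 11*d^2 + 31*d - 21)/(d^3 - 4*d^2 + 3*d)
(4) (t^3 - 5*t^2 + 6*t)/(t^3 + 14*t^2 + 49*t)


(1) = (g + 3*I)/(g - 3*I)
(2) = (48*c^2 - 14*c*u + u^2)/(-9*c^2 + u^2)
(3) = (d - 7)/d
(4) = (t^2 - 5*t + 6)/(t^2 + 14*t + 49)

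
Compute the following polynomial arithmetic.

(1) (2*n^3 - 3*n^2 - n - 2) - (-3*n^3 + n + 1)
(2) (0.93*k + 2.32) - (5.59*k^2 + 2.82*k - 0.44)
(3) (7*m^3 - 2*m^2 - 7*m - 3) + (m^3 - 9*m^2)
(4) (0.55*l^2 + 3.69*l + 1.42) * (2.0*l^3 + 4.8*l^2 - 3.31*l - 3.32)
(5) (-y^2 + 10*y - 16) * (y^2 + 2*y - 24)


(1) = 5*n^3 - 3*n^2 - 2*n - 3
(2) = -5.59*k^2 - 1.89*k + 2.76
(3) = 8*m^3 - 11*m^2 - 7*m - 3
(4) = 1.1*l^5 + 10.02*l^4 + 18.7315*l^3 - 7.2239*l^2 - 16.951*l - 4.7144
(5) = -y^4 + 8*y^3 + 28*y^2 - 272*y + 384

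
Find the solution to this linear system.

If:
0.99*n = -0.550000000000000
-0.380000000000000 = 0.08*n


Then:
No Solution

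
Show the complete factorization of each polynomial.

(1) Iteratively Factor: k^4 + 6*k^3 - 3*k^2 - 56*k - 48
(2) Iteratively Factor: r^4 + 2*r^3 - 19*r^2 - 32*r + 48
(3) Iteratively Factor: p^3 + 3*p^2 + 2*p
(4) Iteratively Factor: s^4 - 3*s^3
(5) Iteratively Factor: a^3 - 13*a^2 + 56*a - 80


(1) = (k + 1)*(k^3 + 5*k^2 - 8*k - 48) = (k + 1)*(k + 4)*(k^2 + k - 12) = (k - 3)*(k + 1)*(k + 4)*(k + 4)
(2) = (r - 4)*(r^3 + 6*r^2 + 5*r - 12) = (r - 4)*(r + 3)*(r^2 + 3*r - 4) = (r - 4)*(r + 3)*(r + 4)*(r - 1)
(3) = (p + 1)*(p^2 + 2*p) = (p + 1)*(p + 2)*(p)
(4) = (s)*(s^3 - 3*s^2) = s^2*(s^2 - 3*s) = s^2*(s - 3)*(s)
(5) = (a - 4)*(a^2 - 9*a + 20) = (a - 5)*(a - 4)*(a - 4)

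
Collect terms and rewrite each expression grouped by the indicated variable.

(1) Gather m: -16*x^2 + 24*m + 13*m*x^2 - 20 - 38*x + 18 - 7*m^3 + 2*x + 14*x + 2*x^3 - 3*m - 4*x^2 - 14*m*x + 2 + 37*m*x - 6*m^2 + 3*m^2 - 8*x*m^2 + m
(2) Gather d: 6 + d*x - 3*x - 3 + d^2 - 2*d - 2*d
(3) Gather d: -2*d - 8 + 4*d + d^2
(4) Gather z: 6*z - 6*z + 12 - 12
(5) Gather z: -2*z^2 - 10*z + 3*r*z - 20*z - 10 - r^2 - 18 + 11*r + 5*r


(1) = -7*m^3 + m^2*(-8*x - 3) + m*(13*x^2 + 23*x + 22) + 2*x^3 - 20*x^2 - 22*x
(2) = d^2 + d*(x - 4) - 3*x + 3
(3) = d^2 + 2*d - 8
(4) = 0
(5) = -r^2 + 16*r - 2*z^2 + z*(3*r - 30) - 28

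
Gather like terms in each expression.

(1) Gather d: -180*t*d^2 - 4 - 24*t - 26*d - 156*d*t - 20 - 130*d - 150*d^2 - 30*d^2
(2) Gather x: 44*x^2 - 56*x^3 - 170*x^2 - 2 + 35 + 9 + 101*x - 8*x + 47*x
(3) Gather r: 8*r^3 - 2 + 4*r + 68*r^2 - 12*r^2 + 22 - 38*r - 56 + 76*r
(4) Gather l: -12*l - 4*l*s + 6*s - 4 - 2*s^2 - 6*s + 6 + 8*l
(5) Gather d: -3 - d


(1) = d^2*(-180*t - 180) + d*(-156*t - 156) - 24*t - 24
(2) = -56*x^3 - 126*x^2 + 140*x + 42
(3) = 8*r^3 + 56*r^2 + 42*r - 36
(4) = l*(-4*s - 4) - 2*s^2 + 2
(5) = -d - 3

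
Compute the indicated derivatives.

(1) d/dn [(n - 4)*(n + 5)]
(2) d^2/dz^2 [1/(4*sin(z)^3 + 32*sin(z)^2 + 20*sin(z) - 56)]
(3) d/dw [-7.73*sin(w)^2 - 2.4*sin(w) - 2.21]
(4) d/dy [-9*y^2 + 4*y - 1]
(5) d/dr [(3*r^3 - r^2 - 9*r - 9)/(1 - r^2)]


(1) = 2*n + 1
(2) = -(9*sin(z)^5 + 97*sin(z)^4 + 351*sin(z)^3 + 469*sin(z)^2 + 528*sin(z) + 274)/(4*(sin(z) - 1)^2*(sin(z) + 2)^3*(sin(z) + 7)^3)
(3) = -(15.46*sin(w) + 2.4)*cos(w)
(4) = 4 - 18*y
(5) = (-3*r^4 - 20*r - 9)/(r^4 - 2*r^2 + 1)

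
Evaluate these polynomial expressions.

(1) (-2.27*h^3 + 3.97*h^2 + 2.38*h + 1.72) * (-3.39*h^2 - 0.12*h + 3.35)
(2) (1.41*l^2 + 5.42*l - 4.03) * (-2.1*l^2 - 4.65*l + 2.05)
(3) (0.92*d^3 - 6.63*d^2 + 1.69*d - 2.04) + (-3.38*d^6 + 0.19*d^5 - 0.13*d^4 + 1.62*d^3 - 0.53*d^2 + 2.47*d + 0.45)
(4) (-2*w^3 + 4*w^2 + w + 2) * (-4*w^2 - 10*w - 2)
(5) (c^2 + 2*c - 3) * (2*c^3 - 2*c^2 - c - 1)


(1) = 7.6953*h^5 - 13.1859*h^4 - 16.1491*h^3 + 7.1831*h^2 + 7.7666*h + 5.762
(2) = -2.961*l^4 - 17.9385*l^3 - 13.8495*l^2 + 29.8505*l - 8.2615
(3) = -3.38*d^6 + 0.19*d^5 - 0.13*d^4 + 2.54*d^3 - 7.16*d^2 + 4.16*d - 1.59
(4) = 8*w^5 + 4*w^4 - 40*w^3 - 26*w^2 - 22*w - 4
(5) = 2*c^5 + 2*c^4 - 11*c^3 + 3*c^2 + c + 3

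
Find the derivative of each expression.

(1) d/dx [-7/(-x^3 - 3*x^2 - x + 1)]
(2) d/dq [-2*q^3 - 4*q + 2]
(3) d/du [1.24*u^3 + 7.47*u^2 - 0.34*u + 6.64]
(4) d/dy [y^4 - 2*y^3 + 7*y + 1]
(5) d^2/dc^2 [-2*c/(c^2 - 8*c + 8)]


(1) = 7*(-3*x^2 - 6*x - 1)/(x^3 + 3*x^2 + x - 1)^2
(2) = -6*q^2 - 4
(3) = 3.72*u^2 + 14.94*u - 0.34
(4) = 4*y^3 - 6*y^2 + 7
(5) = 4*(-4*c*(c - 4)^2 + (3*c - 8)*(c^2 - 8*c + 8))/(c^2 - 8*c + 8)^3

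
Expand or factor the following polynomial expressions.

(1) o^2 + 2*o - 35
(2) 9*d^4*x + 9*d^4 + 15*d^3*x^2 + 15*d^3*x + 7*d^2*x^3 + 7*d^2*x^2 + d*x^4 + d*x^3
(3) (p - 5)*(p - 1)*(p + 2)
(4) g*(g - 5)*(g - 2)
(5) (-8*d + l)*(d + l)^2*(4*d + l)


(1) = (o - 5)*(o + 7)
(2) = (d + x)*(3*d + x)^2*(d*x + d)
(3) = p^3 - 4*p^2 - 7*p + 10
(4) = g^3 - 7*g^2 + 10*g
(5) = -32*d^4 - 68*d^3*l - 39*d^2*l^2 - 2*d*l^3 + l^4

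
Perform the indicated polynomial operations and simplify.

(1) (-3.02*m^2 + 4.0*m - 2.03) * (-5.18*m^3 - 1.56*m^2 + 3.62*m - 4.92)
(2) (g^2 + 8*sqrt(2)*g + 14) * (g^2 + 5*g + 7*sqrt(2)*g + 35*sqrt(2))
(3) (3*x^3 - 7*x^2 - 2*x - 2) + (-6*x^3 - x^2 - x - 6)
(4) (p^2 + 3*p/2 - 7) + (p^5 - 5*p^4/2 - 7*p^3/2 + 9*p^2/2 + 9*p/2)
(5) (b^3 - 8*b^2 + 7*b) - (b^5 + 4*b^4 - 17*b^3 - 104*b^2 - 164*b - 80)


(1) = 15.6436*m^5 - 16.0088*m^4 - 6.657*m^3 + 32.5052*m^2 - 27.0286*m + 9.9876
(2) = g^4 + 5*g^3 + 15*sqrt(2)*g^3 + 75*sqrt(2)*g^2 + 126*g^2 + 98*sqrt(2)*g + 630*g + 490*sqrt(2)
(3) = -3*x^3 - 8*x^2 - 3*x - 8
(4) = p^5 - 5*p^4/2 - 7*p^3/2 + 11*p^2/2 + 6*p - 7
(5) = -b^5 - 4*b^4 + 18*b^3 + 96*b^2 + 171*b + 80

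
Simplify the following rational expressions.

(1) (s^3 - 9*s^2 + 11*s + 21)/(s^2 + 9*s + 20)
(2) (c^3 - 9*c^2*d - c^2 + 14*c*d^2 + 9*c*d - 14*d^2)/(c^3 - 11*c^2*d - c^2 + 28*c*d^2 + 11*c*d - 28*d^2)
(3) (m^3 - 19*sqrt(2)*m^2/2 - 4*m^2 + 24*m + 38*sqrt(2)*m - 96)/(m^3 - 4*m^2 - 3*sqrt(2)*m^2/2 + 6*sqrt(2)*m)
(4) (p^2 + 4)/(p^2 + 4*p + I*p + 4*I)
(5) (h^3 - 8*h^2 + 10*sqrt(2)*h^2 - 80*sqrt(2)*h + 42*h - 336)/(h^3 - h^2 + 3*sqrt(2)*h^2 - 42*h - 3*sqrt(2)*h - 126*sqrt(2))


(1) = (s^3 - 9*s^2 + 11*s + 21)/(s^2 + 9*s + 20)
(2) = (c - 2*d)/(c - 4*d)
(3) = (4*m - 32*sqrt(2))/(4*m)
(4) = (p^2 + 4)/(p^2 + p*(4 + I) + 4*I)
(5) = (h^2 + h*(-8 + 7*sqrt(2)) - 56*sqrt(2))/(h^2 - h - 42)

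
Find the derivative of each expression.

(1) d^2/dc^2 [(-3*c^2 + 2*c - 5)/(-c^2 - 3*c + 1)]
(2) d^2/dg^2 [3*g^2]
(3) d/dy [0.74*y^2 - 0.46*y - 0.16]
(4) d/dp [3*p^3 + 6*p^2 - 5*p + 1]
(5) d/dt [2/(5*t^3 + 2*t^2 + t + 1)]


(1) = 2*(-11*c^3 + 24*c^2 + 39*c + 47)/(c^6 + 9*c^5 + 24*c^4 + 9*c^3 - 24*c^2 + 9*c - 1)
(2) = 6
(3) = 1.48*y - 0.46
(4) = 9*p^2 + 12*p - 5
(5) = 2*(-15*t^2 - 4*t - 1)/(5*t^3 + 2*t^2 + t + 1)^2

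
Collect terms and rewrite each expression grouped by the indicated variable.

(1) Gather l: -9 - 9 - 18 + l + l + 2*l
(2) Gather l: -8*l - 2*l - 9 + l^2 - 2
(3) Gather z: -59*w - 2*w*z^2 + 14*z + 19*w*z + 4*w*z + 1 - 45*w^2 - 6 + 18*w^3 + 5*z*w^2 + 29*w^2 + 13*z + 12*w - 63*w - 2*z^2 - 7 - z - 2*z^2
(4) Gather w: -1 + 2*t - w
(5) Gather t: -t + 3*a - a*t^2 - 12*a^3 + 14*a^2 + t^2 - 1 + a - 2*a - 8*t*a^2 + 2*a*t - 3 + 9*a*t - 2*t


(1) = 4*l - 36
(2) = l^2 - 10*l - 11
(3) = 18*w^3 - 16*w^2 - 110*w + z^2*(-2*w - 4) + z*(5*w^2 + 23*w + 26) - 12
(4) = 2*t - w - 1
(5) = -12*a^3 + 14*a^2 + 2*a + t^2*(1 - a) + t*(-8*a^2 + 11*a - 3) - 4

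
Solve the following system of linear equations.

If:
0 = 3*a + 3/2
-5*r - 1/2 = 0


Then:
a = -1/2
r = -1/10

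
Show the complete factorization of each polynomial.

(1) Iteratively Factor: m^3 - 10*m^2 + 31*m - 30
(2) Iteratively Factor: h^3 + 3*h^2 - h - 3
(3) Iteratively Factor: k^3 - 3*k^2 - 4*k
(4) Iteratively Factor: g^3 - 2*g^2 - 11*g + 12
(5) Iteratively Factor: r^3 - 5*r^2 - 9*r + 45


(1) = (m - 5)*(m^2 - 5*m + 6) = (m - 5)*(m - 3)*(m - 2)
(2) = (h + 1)*(h^2 + 2*h - 3) = (h + 1)*(h + 3)*(h - 1)
(3) = (k + 1)*(k^2 - 4*k) = k*(k + 1)*(k - 4)
(4) = (g - 1)*(g^2 - g - 12) = (g - 1)*(g + 3)*(g - 4)
(5) = (r + 3)*(r^2 - 8*r + 15) = (r - 5)*(r + 3)*(r - 3)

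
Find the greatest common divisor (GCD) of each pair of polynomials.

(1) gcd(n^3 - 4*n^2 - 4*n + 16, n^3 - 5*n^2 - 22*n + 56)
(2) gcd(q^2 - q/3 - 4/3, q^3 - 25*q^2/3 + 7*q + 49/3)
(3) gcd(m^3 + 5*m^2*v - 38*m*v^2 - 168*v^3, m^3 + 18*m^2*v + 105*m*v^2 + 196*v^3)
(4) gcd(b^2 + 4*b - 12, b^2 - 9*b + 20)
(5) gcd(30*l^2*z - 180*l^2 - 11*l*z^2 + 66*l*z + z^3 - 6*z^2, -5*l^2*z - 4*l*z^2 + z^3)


(1) = gcd((n - 4)*(n - 2)*(n + 2), (n - 7)*(n - 2)*(n + 4)) = n - 2
(2) = q + 1
(3) = m^2 + 11*m*v + 28*v^2
(4) = gcd((b - 2)*(b + 6), (b - 5)*(b - 4)) = 1
(5) = -5*l + z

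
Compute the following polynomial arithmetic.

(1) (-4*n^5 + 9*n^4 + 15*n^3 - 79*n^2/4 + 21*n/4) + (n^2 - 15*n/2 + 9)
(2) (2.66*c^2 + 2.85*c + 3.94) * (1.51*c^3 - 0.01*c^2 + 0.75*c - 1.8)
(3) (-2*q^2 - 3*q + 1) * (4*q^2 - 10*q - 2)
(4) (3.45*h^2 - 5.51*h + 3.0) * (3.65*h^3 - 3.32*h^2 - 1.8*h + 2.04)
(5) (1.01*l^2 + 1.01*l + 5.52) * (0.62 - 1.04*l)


(1) = -4*n^5 + 9*n^4 + 15*n^3 - 75*n^2/4 - 9*n/4 + 9
(2) = 4.0166*c^5 + 4.2769*c^4 + 7.9159*c^3 - 2.6899*c^2 - 2.175*c - 7.092
(3) = -8*q^4 + 8*q^3 + 38*q^2 - 4*q - 2
(4) = 12.5925*h^5 - 31.5655*h^4 + 23.0332*h^3 + 6.996*h^2 - 16.6404*h + 6.12
(5) = -1.0504*l^3 - 0.4242*l^2 - 5.1146*l + 3.4224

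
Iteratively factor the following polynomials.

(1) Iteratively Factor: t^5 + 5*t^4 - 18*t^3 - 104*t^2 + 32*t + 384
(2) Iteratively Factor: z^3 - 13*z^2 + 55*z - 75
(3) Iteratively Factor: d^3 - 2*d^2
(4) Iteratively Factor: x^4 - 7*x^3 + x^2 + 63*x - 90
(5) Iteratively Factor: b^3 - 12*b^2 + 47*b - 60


(1) = (t - 2)*(t^4 + 7*t^3 - 4*t^2 - 112*t - 192) = (t - 2)*(t + 4)*(t^3 + 3*t^2 - 16*t - 48) = (t - 4)*(t - 2)*(t + 4)*(t^2 + 7*t + 12) = (t - 4)*(t - 2)*(t + 3)*(t + 4)*(t + 4)
(2) = (z - 5)*(z^2 - 8*z + 15) = (z - 5)^2*(z - 3)
(3) = (d)*(d^2 - 2*d) = d^2*(d - 2)
(4) = (x - 5)*(x^3 - 2*x^2 - 9*x + 18) = (x - 5)*(x - 2)*(x^2 - 9) = (x - 5)*(x - 3)*(x - 2)*(x + 3)
(5) = (b - 3)*(b^2 - 9*b + 20) = (b - 4)*(b - 3)*(b - 5)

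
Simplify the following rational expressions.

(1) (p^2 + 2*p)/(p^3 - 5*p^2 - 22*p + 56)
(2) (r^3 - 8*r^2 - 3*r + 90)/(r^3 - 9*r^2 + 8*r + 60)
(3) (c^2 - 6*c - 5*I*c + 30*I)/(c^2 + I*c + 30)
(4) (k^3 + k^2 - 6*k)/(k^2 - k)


(1) = (p^2 + 2*p)/(p^3 - 5*p^2 - 22*p + 56)
(2) = (r + 3)/(r + 2)
(3) = (c - 6)/(c + 6*I)
(4) = (k^2 + k - 6)/(k - 1)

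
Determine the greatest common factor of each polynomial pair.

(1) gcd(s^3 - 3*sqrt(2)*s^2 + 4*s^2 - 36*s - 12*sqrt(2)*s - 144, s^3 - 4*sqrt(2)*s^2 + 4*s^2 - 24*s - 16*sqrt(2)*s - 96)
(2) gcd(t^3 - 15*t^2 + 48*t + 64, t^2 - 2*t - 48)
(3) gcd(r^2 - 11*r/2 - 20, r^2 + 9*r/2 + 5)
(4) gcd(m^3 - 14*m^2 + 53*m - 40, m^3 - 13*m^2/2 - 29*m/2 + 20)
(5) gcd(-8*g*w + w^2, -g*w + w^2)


(1) = gcd((s + 4)*(s - 6*sqrt(2))*(s + 3*sqrt(2)), (s + 4)*(s - 6*sqrt(2))*(s + 2*sqrt(2))) = s^2 + s*(4 - 6*sqrt(2)) - 24*sqrt(2)
(2) = gcd((t - 8)^2*(t + 1), (t - 8)*(t + 6)) = t - 8
(3) = gcd((r - 8)*(r + 5/2), (r + 2)*(r + 5/2)) = r + 5/2
(4) = m^2 - 9*m + 8
(5) = gcd(w*(-8*g + w), w*(-g + w)) = w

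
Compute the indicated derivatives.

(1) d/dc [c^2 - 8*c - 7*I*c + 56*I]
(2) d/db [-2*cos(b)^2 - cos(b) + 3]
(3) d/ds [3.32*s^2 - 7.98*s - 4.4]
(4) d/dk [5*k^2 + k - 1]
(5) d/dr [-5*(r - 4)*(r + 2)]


(1) = 2*c - 8 - 7*I
(2) = (4*cos(b) + 1)*sin(b)
(3) = 6.64*s - 7.98
(4) = 10*k + 1
(5) = 10 - 10*r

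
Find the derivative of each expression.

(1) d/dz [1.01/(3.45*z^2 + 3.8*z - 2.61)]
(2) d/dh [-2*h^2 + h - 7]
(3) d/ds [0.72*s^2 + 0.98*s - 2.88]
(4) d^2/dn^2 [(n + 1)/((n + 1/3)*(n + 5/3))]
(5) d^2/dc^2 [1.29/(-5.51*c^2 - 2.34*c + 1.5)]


(1) = (-6.969*z - 3.838)/(3.45*z^2 + 3.8*z - 2.61)^2
(2) = 1 - 4*h
(3) = 1.44*s + 0.98
(4) = 486*(3*n^3 + 9*n^2 + 13*n + 7)/(729*n^6 + 4374*n^5 + 9963*n^4 + 10692*n^3 + 5535*n^2 + 1350*n + 125)
(5) = (78.329058*c^2 + 33.264972*c - 1.29*(11.02*c + 2.34)*(22.04*c + 4.68) - 21.3237)/(5.51*c^2 + 2.34*c - 1.5)^3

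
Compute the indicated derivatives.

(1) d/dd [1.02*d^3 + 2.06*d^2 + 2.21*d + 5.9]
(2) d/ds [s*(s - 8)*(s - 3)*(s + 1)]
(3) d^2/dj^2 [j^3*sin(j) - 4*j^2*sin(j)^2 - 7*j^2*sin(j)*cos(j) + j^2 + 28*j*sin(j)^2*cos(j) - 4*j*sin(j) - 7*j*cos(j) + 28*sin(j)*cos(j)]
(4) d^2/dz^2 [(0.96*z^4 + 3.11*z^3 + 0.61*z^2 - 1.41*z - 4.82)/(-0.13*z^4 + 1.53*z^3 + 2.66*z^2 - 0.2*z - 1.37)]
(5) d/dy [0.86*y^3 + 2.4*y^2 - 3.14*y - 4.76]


(1) = 3.06*d^2 + 4.12*d + 2.21
(2) = 4*s^3 - 30*s^2 + 26*s + 24
(3) = -j^3*sin(j) + 14*j^2*sin(2*j) + 6*j^2*cos(j) - 8*j^2*cos(2*j) + 10*j*sin(j) - 16*j*sin(2*j) - 28*j*cos(2*j) + 63*j*cos(3*j) - 63*sin(2*j) + 42*sin(3*j) - 8*cos(j) + 4*cos(2*j) - 2
(4) = (-0.487006*z^9 - 2.053662*z^8 - 5.139186*z^7 + 9.557246*z^6 - 13.117866*z^5 + 83.62776*z^4 + 284.48385*z^3 + 180.86904*z^2 + 41.04075*z + 32.45319)/(0.002197*z^12 - 0.077571*z^11 + 0.778089*z^10 - 0.396993*z^9 - 16.090119*z^8 - 33.122382*z^7 - 7.143113*z^6 + 37.729236*z^5 + 26.978187*z^4 - 12.980011*z^3 - 14.813262*z^2 + 1.12614*z + 2.571353)
(5) = 2.58*y^2 + 4.8*y - 3.14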